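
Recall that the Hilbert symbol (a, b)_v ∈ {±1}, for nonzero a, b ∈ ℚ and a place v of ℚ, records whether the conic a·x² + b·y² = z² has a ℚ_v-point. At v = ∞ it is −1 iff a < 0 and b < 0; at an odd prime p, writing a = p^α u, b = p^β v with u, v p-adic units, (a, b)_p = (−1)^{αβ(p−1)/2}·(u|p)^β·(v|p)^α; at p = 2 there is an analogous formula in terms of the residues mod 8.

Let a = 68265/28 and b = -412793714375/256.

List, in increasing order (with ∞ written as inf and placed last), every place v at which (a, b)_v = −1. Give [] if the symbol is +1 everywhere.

[5, 7]

Mod squares: a ≡ 53095, b ≡ -287. Check v ∈ {∞, 2, 3, 5, 7, 37, 41}.
v=2: v_2(a)=-2, v_2(b)=-8; units ≡ 7, 1 (mod 8); ε·ε+αω+βω = 1·0+-2·0+-8·0 ≡ 0  ⇒  (a,b)_2 = +1.
v=∞: 53095 > 0 and -287 < 0  ⇒  (a,b)_∞ = +1.
v=7: a=7^-1·(≡2), b=7^1·(≡2) mod 7; (2|7)=+1, (2|7)=+1; (−1)^{-1·1·3}·(+1)^1·(+1)^-1 = -1.
v=3: a=3^2·(≡1), b=3^0·(≡1) mod 3; (1|3)=+1, (1|3)=+1; (−1)^{2·0·1}·(+1)^0·(+1)^2 = +1.
v=37: a=37^1·(≡17), b=37^2·(≡7) mod 37; (17|37)=-1, (7|37)=+1; (−1)^{1·2·18}·(-1)^2·(+1)^1 = +1.
v=41: a=41^1·(≡17), b=41^3·(≡11) mod 41; (17|41)=-1, (11|41)=-1; (−1)^{1·3·20}·(-1)^3·(-1)^1 = +1.
v=5: a=5^1·(≡1), b=5^4·(≡2) mod 5; (1|5)=+1, (2|5)=-1; (−1)^{1·4·2}·(+1)^4·(-1)^1 = -1.
|Ram(53095, -287)| = 2, even; anisotropic at {5, 7}.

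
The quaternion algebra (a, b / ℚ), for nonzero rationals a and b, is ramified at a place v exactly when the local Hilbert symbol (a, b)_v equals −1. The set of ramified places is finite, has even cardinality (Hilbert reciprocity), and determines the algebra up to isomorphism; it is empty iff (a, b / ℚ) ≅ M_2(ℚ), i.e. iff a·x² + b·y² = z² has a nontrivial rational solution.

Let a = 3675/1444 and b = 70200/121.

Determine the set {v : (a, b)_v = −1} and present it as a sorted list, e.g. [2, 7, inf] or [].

[]

Mod squares: a ≡ 3, b ≡ 78. Check v ∈ {∞, 2, 3, 5, 7, 11, 13, 19}.
v=5: a=5^2·(≡3), b=5^2·(≡3) mod 5; (3|5)=-1, (3|5)=-1; (−1)^{2·2·2}·(-1)^2·(-1)^2 = +1.
v=11: a=11^0·(≡4), b=11^-2·(≡9) mod 11; (4|11)=+1, (9|11)=+1; (−1)^{0·-2·5}·(+1)^-2·(+1)^0 = +1.
v=3: a=3^1·(≡1), b=3^3·(≡2) mod 3; (1|3)=+1, (2|3)=-1; (−1)^{1·3·1}·(+1)^3·(-1)^1 = +1.
v=13: a=13^0·(≡9), b=13^1·(≡11) mod 13; (9|13)=+1, (11|13)=-1; (−1)^{0·1·6}·(+1)^1·(-1)^0 = +1.
v=2: v_2(a)=-2, v_2(b)=3; units ≡ 3, 7 (mod 8); ε·ε+αω+βω = 1·1+-2·0+3·1 ≡ 0  ⇒  (a,b)_2 = +1.
v=19: a=19^-2·(≡2), b=19^0·(≡2) mod 19; (2|19)=-1, (2|19)=-1; (−1)^{-2·0·9}·(-1)^0·(-1)^-2 = +1.
v=7: a=7^2·(≡6), b=7^0·(≡2) mod 7; (6|7)=-1, (2|7)=+1; (−1)^{2·0·3}·(-1)^0·(+1)^2 = +1.
v=∞: 3 > 0 and 78 > 0  ⇒  (a,b)_∞ = +1.
Every local symbol is +1, so the conic 3·x² + 78·y² = z² has ℚ_v-points for all v and hence a ℚ-point; (a, b / ℚ) ≅ M_2(ℚ).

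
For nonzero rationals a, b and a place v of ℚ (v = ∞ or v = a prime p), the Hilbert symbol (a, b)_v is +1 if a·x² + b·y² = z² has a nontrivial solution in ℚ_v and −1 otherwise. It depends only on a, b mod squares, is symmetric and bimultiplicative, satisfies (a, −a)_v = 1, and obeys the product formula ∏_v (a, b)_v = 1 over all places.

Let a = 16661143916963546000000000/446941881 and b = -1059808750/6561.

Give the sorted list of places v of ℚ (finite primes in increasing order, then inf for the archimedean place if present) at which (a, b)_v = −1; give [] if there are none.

[11, 13]

(a, b) ≡ (65, -286) mod (ℚ^×)²; places V = {2, 3, 5, 7, 11, 13, 19, 29, ∞}.
(a,b)_7: α=2, u≡2; β=2, v≡2 (mod 7); (2|7)=+1, (2|7)=+1; sign (−1)^0·+1^2·+1^2 = +1.
(a,b)_29: α=-2, u≡20; β=0, v≡7 (mod 29); (20|29)=+1, (7|29)=+1; sign (−1)^0·+1^0·+1^-2 = +1.
(a,b)_3: α=-12, u≡2; β=-8, v≡2 (mod 3); (2|3)=-1, (2|3)=-1; sign (−1)^0·-1^-8·-1^-12 = +1.
(a,b)_11: α=8, u≡6; β=3, v≡8 (mod 11); (6|11)=-1, (8|11)=-1; sign (−1)^0·-1^3·-1^8 = -1.
(a,b)_2: α=10, β=1; u≡1, v≡1 (mod 8); ε(u)ε(v)=0·0, αω(v)=10·0, βω(u)=1·0; sum ≡ 0  ⇒  +1.
(a,b)_5: α=9, u≡2; β=4, v≡1 (mod 5); (2|5)=-1, (1|5)=+1; sign (−1)^0·-1^4·+1^9 = +1.
(a,b)_19: α=2, u≡12; β=0, v≡13 (mod 19); (12|19)=-1, (13|19)=-1; sign (−1)^0·-1^0·-1^2 = +1.
(a,b)_∞: sgn(65)=+, sgn(-286)=−, so +1.
(a,b)_13: α=3, u≡8; β=1, v≡12 (mod 13); (8|13)=-1, (12|13)=+1; sign (−1)^0·-1^1·+1^3 = -1.
|Ram(65, -286)| = 2, even; anisotropic at {11, 13}.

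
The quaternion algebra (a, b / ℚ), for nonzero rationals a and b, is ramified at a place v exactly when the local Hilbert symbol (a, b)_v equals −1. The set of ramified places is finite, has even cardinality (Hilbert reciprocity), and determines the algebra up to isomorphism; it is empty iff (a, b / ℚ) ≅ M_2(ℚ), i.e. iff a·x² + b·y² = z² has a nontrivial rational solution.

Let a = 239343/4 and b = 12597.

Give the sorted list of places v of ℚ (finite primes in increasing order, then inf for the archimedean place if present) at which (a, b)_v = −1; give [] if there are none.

(a, b) ≡ (663, 12597) mod (ℚ^×)²; places V = {2, 3, 13, 17, 19, ∞}.
(a,b)_3: α=1, u≡2; β=1, v≡2 (mod 3); (2|3)=-1, (2|3)=-1; sign (−1)^1·-1^1·-1^1 = -1.
(a,b)_∞: sgn(663)=+, sgn(12597)=+, so +1.
(a,b)_13: α=1, u≡4; β=1, v≡7 (mod 13); (4|13)=+1, (7|13)=-1; sign (−1)^0·+1^1·-1^1 = -1.
(a,b)_19: α=2, u≡9; β=1, v≡17 (mod 19); (9|19)=+1, (17|19)=+1; sign (−1)^0·+1^1·+1^2 = +1.
(a,b)_2: α=-2, β=0; u≡7, v≡5 (mod 8); ε(u)ε(v)=1·0, αω(v)=-2·1, βω(u)=0·0; sum ≡ 0  ⇒  +1.
(a,b)_17: α=1, u≡5; β=1, v≡10 (mod 17); (5|17)=-1, (10|17)=-1; sign (−1)^0·-1^1·-1^1 = +1.
(663, 12597 / ℚ) ramifies at {3, 13}: a division algebra.

[3, 13]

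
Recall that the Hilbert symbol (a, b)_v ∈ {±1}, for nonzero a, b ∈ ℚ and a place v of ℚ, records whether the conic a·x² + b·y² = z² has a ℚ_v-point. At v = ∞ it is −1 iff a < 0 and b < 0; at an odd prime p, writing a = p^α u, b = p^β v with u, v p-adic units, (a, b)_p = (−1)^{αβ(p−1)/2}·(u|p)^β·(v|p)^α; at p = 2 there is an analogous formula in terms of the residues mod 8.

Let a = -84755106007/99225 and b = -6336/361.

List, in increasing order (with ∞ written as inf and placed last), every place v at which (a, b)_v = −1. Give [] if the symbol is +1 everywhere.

Mod squares: a ≡ -4807, b ≡ -11. Check v ∈ {∞, 2, 3, 5, 7, 11, 13, 17, 19, 23}.
v=7: a=7^-2·(≡1), b=7^0·(≡5) mod 7; (1|7)=+1, (5|7)=-1; (−1)^{-2·0·3}·(+1)^0·(-1)^-2 = +1.
v=19: a=19^3·(≡15), b=19^-2·(≡10) mod 19; (15|19)=-1, (10|19)=-1; (−1)^{3·-2·9}·(-1)^-2·(-1)^3 = -1.
v=11: a=11^1·(≡1), b=11^1·(≡2) mod 11; (1|11)=+1, (2|11)=-1; (−1)^{1·1·5}·(+1)^1·(-1)^1 = +1.
v=13: a=13^2·(≡10), b=13^0·(≡6) mod 13; (10|13)=+1, (6|13)=-1; (−1)^{2·0·6}·(+1)^0·(-1)^2 = +1.
v=23: a=23^1·(≡10), b=23^0·(≡18) mod 23; (10|23)=-1, (18|23)=+1; (−1)^{1·0·11}·(-1)^0·(+1)^1 = +1.
v=5: a=5^-2·(≡2), b=5^0·(≡4) mod 5; (2|5)=-1, (4|5)=+1; (−1)^{-2·0·2}·(-1)^0·(+1)^-2 = +1.
v=17: a=17^2·(≡4), b=17^0·(≡14) mod 17; (4|17)=+1, (14|17)=-1; (−1)^{2·0·8}·(+1)^0·(-1)^2 = +1.
v=2: v_2(a)=0, v_2(b)=6; units ≡ 1, 5 (mod 8); ε·ε+αω+βω = 0·0+0·1+6·0 ≡ 0  ⇒  (a,b)_2 = +1.
v=3: a=3^-4·(≡2), b=3^2·(≡1) mod 3; (2|3)=-1, (1|3)=+1; (−1)^{-4·2·1}·(-1)^2·(+1)^-4 = +1.
v=∞: -4807 < 0 and -11 < 0  ⇒  (a,b)_∞ = -1.
(-4807, -11 / ℚ) ramifies at {19, ∞}: a division algebra.

[19, inf]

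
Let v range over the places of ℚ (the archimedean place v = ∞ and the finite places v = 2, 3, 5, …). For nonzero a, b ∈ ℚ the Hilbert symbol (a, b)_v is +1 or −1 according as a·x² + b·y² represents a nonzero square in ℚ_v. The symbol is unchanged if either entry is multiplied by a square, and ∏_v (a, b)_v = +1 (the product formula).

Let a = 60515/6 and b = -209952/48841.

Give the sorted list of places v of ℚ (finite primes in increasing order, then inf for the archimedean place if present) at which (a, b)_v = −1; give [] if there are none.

(a, b) ≡ (7410, -2) mod (ℚ^×)²; places V = {2, 3, 5, 7, 13, 17, 19, ∞}.
(a,b)_5: α=1, u≡3; β=0, v≡3 (mod 5); (3|5)=-1, (3|5)=-1; sign (−1)^0·-1^0·-1^1 = -1.
(a,b)_7: α=2, u≡4; β=0, v≡3 (mod 7); (4|7)=+1, (3|7)=-1; sign (−1)^0·+1^0·-1^2 = +1.
(a,b)_2: α=-1, β=5; u≡1, v≡7 (mod 8); ε(u)ε(v)=0·1, αω(v)=-1·0, βω(u)=5·0; sum ≡ 0  ⇒  +1.
(a,b)_19: α=1, u≡2; β=0, v≡5 (mod 19); (2|19)=-1, (5|19)=+1; sign (−1)^0·-1^0·+1^1 = +1.
(a,b)_3: α=-1, u≡1; β=8, v≡1 (mod 3); (1|3)=+1, (1|3)=+1; sign (−1)^0·+1^8·+1^-1 = +1.
(a,b)_17: α=0, u≡2; β=-2, v≡2 (mod 17); (2|17)=+1, (2|17)=+1; sign (−1)^0·+1^-2·+1^0 = +1.
(a,b)_13: α=1, u≡11; β=-2, v≡8 (mod 13); (11|13)=-1, (8|13)=-1; sign (−1)^0·-1^-2·-1^1 = -1.
(a,b)_∞: sgn(7410)=+, sgn(-2)=−, so +1.
(7410, -2 / ℚ) ramifies at {5, 13}: a division algebra.

[5, 13]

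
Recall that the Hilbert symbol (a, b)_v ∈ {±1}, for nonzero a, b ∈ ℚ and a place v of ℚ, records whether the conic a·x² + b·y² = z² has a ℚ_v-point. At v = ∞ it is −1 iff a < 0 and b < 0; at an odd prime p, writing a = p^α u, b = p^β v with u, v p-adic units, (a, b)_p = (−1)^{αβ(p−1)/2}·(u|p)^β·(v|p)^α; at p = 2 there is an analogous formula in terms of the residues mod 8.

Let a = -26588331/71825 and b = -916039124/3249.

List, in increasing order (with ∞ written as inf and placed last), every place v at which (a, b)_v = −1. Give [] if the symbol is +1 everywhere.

(a, b) ≡ (-113883, -95381) mod (ℚ^×)²; places V = {2, 3, 5, 7, 11, 13, 17, 19, 23, 29, ∞}.
(a,b)_19: α=0, u≡12; β=-2, v≡18 (mod 19); (12|19)=-1, (18|19)=-1; sign (−1)^0·-1^-2·-1^0 = +1.
(a,b)_2: α=0, β=2; u≡5, v≡3 (mod 8); ε(u)ε(v)=0·1, αω(v)=0·1, βω(u)=2·1; sum ≡ 0  ⇒  +1.
(a,b)_3: α=5, u≡1; β=-2, v≡1 (mod 3); (1|3)=+1, (1|3)=+1; sign (−1)^0·+1^-2·+1^5 = +1.
(a,b)_29: α=1, u≡15; β=1, v≡27 (mod 29); (15|29)=-1, (27|29)=-1; sign (−1)^0·-1^1·-1^1 = +1.
(a,b)_5: α=-2, u≡3; β=0, v≡4 (mod 5); (3|5)=-1, (4|5)=+1; sign (−1)^0·-1^0·+1^-2 = +1.
(a,b)_17: α=-1, u≡1; β=0, v≡14 (mod 17); (1|17)=+1, (14|17)=-1; sign (−1)^0·+1^0·-1^-1 = -1.
(a,b)_∞: sgn(-113883)=−, sgn(-95381)=−, so -1.
(a,b)_11: α=1, u≡5; β=1, v≡2 (mod 11); (5|11)=+1, (2|11)=-1; sign (−1)^1·+1^1·-1^1 = +1.
(a,b)_23: α=0, u≡8; β=1, v≡4 (mod 23); (8|23)=+1, (4|23)=+1; sign (−1)^0·+1^1·+1^0 = +1.
(a,b)_7: α=3, u≡3; β=4, v≡4 (mod 7); (3|7)=-1, (4|7)=+1; sign (−1)^0·-1^4·+1^3 = +1.
(a,b)_13: α=-2, u≡4; β=1, v≡11 (mod 13); (4|13)=+1, (11|13)=-1; sign (−1)^0·+1^1·-1^-2 = +1.
Ram(-113883, -95381) = {17, ∞}; no ℚ_17-point on the conic.

[17, inf]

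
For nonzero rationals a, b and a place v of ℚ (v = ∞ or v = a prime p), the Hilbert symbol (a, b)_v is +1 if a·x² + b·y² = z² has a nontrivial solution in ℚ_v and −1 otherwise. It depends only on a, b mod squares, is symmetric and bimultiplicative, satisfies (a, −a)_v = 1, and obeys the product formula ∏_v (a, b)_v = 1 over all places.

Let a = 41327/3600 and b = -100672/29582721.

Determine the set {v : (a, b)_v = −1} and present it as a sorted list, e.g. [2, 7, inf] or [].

Mod squares: a ≡ 143, b ≡ -13. Check v ∈ {∞, 2, 3, 5, 7, 11, 13, 17, 37}.
v=13: a=13^1·(≡6), b=13^1·(≡9) mod 13; (6|13)=-1, (9|13)=+1; (−1)^{1·1·6}·(-1)^1·(+1)^1 = -1.
v=∞: 143 > 0 and -13 < 0  ⇒  (a,b)_∞ = +1.
v=11: a=11^1·(≡2), b=11^2·(≡5) mod 11; (2|11)=-1, (5|11)=+1; (−1)^{1·2·5}·(-1)^2·(+1)^1 = +1.
v=5: a=5^-2·(≡3), b=5^0·(≡3) mod 5; (3|5)=-1, (3|5)=-1; (−1)^{-2·0·2}·(-1)^0·(-1)^-2 = +1.
v=17: a=17^2·(≡11), b=17^0·(≡2) mod 17; (11|17)=-1, (2|17)=+1; (−1)^{2·0·8}·(-1)^0·(+1)^2 = +1.
v=3: a=3^-2·(≡2), b=3^-2·(≡2) mod 3; (2|3)=-1, (2|3)=-1; (−1)^{-2·-2·1}·(-1)^-2·(-1)^-2 = +1.
v=2: v_2(a)=-4, v_2(b)=6; units ≡ 7, 3 (mod 8); ε·ε+αω+βω = 1·1+-4·1+6·0 ≡ 1  ⇒  (a,b)_2 = -1.
v=7: a=7^0·(≡3), b=7^-4·(≡2) mod 7; (3|7)=-1, (2|7)=+1; (−1)^{0·-4·3}·(-1)^-4·(+1)^0 = +1.
v=37: a=37^0·(≡20), b=37^-2·(≡5) mod 37; (20|37)=-1, (5|37)=-1; (−1)^{0·-2·18}·(-1)^-2·(-1)^0 = +1.
(143, -13 / ℚ) ramifies at {2, 13}: a division algebra.

[2, 13]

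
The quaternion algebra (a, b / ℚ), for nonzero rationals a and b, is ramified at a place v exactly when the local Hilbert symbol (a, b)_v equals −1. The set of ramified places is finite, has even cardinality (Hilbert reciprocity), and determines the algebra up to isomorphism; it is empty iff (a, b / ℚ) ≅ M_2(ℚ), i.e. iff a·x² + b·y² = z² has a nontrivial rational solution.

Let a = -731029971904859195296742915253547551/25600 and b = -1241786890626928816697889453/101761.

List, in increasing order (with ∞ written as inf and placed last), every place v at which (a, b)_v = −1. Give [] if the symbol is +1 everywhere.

(a, b) ≡ (-39407479, -209797) mod (ℚ^×)²; places V = {2, 3, 5, 7, 11, 13, 17, 23, 29, 31, 37, 41, 43, 47, ∞}.
(a,b)_23: α=4, u≡16; β=2, v≡18 (mod 23); (16|23)=+1, (18|23)=+1; sign (−1)^0·+1^2·+1^4 = +1.
(a,b)_13: α=0, u≡11; β=2, v≡1 (mod 13); (11|13)=-1, (1|13)=+1; sign (−1)^0·-1^2·+1^0 = +1.
(a,b)_31: α=3, u≡16; β=2, v≡17 (mod 31); (16|31)=+1, (17|31)=-1; sign (−1)^0·+1^2·-1^3 = -1.
(a,b)_29: α=0, u≡3; β=-2, v≡11 (mod 29); (3|29)=-1, (11|29)=-1; sign (−1)^0·-1^-2·-1^0 = +1.
(a,b)_5: α=-2, u≡1; β=0, v≡2 (mod 5); (1|5)=+1, (2|5)=-1; sign (−1)^0·+1^0·-1^-2 = +1.
(a,b)_41: α=2, u≡16; β=1, v≡40 (mod 41); (16|41)=+1, (40|41)=+1; sign (−1)^0·+1^1·+1^2 = +1.
(a,b)_17: α=1, u≡9; β=1, v≡9 (mod 17); (9|17)=+1, (9|17)=+1; sign (−1)^0·+1^1·+1^1 = +1.
(a,b)_37: α=3, u≡8; β=4, v≡12 (mod 37); (8|37)=-1, (12|37)=+1; sign (−1)^0·-1^4·+1^3 = +1.
(a,b)_43: α=5, u≡41; β=3, v≡25 (mod 43); (41|43)=+1, (25|43)=+1; sign (−1)^1·+1^3·+1^5 = -1.
(a,b)_7: α=2, u≡4; β=1, v≡3 (mod 7); (4|7)=+1, (3|7)=-1; sign (−1)^0·+1^1·-1^2 = +1.
(a,b)_∞: sgn(-39407479)=−, sgn(-209797)=−, so -1.
(a,b)_47: α=3, u≡15; β=2, v≡13 (mod 47); (15|47)=-1, (13|47)=-1; sign (−1)^0·-1^2·-1^3 = -1.
(a,b)_2: α=-10, β=0; u≡1, v≡3 (mod 8); ε(u)ε(v)=0·1, αω(v)=-10·1, βω(u)=0·0; sum ≡ 0  ⇒  +1.
(a,b)_3: α=4, u≡2; β=2, v≡2 (mod 3); (2|3)=-1, (2|3)=-1; sign (−1)^0·-1^2·-1^4 = +1.
(a,b)_11: α=0, u≡2; β=-2, v≡6 (mod 11); (2|11)=-1, (6|11)=-1; sign (−1)^0·-1^-2·-1^0 = +1.
Ram(-39407479, -209797) = {31, 43, 47, ∞}; no ℚ_31-point on the conic.

[31, 43, 47, inf]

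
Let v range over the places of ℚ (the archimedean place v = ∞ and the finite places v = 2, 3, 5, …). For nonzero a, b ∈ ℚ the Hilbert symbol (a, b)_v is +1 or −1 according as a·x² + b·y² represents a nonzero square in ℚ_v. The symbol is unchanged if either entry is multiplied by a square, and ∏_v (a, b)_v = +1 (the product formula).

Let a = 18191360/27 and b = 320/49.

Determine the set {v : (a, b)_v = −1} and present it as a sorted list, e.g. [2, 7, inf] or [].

(a, b) ≡ (53295, 5) mod (ℚ^×)²; places V = {2, 3, 5, 7, 11, 17, 19, ∞}.
(a,b)_7: α=0, u≡2; β=-2, v≡5 (mod 7); (2|7)=+1, (5|7)=-1; sign (−1)^0·+1^-2·-1^0 = +1.
(a,b)_17: α=1, u≡10; β=0, v≡10 (mod 17); (10|17)=-1, (10|17)=-1; sign (−1)^0·-1^0·-1^1 = -1.
(a,b)_5: α=1, u≡1; β=1, v≡1 (mod 5); (1|5)=+1, (1|5)=+1; sign (−1)^0·+1^1·+1^1 = +1.
(a,b)_11: α=1, u≡4; β=0, v≡9 (mod 11); (4|11)=+1, (9|11)=+1; sign (−1)^0·+1^0·+1^1 = +1.
(a,b)_2: α=10, β=6; u≡7, v≡5 (mod 8); ε(u)ε(v)=1·0, αω(v)=10·1, βω(u)=6·0; sum ≡ 0  ⇒  +1.
(a,b)_3: α=-3, u≡2; β=0, v≡2 (mod 3); (2|3)=-1, (2|3)=-1; sign (−1)^0·-1^0·-1^-3 = -1.
(a,b)_19: α=1, u≡18; β=0, v≡17 (mod 19); (18|19)=-1, (17|19)=+1; sign (−1)^0·-1^0·+1^1 = +1.
(a,b)_∞: sgn(53295)=+, sgn(5)=+, so +1.
Ram(53295, 5) = {3, 17}; no ℚ_3-point on the conic.

[3, 17]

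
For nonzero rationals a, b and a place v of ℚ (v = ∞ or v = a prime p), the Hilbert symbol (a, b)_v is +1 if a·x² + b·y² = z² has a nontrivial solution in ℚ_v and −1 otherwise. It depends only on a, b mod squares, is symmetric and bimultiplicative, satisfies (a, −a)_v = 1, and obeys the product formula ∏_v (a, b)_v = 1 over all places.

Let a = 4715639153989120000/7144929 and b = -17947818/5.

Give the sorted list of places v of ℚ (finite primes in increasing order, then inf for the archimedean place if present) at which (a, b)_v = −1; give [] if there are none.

[2, 5, 7, 17]

(a, b) ≡ (7, -22610) mod (ℚ^×)²; places V = {2, 3, 5, 7, 11, 17, 19, 29, ∞}.
(a,b)_29: α=2, u≡7; β=0, v≡10 (mod 29); (7|29)=+1, (10|29)=-1; sign (−1)^0·+1^0·-1^2 = +1.
(a,b)_7: α=5, u≡4; β=3, v≡4 (mod 7); (4|7)=+1, (4|7)=+1; sign (−1)^1·+1^3·+1^5 = -1.
(a,b)_5: α=4, u≡3; β=-1, v≡2 (mod 5); (3|5)=-1, (2|5)=-1; sign (−1)^0·-1^-1·-1^4 = -1.
(a,b)_19: α=4, u≡16; β=1, v≡4 (mod 19); (16|19)=+1, (4|19)=+1; sign (−1)^0·+1^1·+1^4 = +1.
(a,b)_11: α=-2, u≡6; β=0, v≡7 (mod 11); (6|11)=-1, (7|11)=-1; sign (−1)^0·-1^0·-1^-2 = +1.
(a,b)_17: α=0, u≡12; β=1, v≡13 (mod 17); (12|17)=-1, (13|17)=+1; sign (−1)^0·-1^1·+1^0 = -1.
(a,b)_∞: sgn(7)=+, sgn(-22610)=−, so +1.
(a,b)_3: α=-10, u≡1; β=4, v≡1 (mod 3); (1|3)=+1, (1|3)=+1; sign (−1)^0·+1^4·+1^-10 = +1.
(a,b)_2: α=12, β=1; u≡7, v≡7 (mod 8); ε(u)ε(v)=1·1, αω(v)=12·0, βω(u)=1·0; sum ≡ 1  ⇒  -1.
Ram(7, -22610) = {2, 5, 7, 17}; no ℚ_2-point on the conic.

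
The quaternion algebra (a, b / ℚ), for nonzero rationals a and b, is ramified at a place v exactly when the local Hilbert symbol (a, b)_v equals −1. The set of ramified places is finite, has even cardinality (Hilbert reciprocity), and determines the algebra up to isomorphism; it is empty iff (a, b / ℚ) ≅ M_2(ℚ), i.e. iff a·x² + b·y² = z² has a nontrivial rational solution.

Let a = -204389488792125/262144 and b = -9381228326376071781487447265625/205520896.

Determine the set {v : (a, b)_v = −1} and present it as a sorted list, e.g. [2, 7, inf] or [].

[2, 3, 19, 31, 37, inf]

(a, b) ≡ (-66359685, -8265) mod (ℚ^×)²; places V = {2, 3, 5, 7, 13, 19, 29, 31, 37, ∞}.
(a,b)_7: α=1, u≡6; β=-2, v≡1 (mod 7); (6|7)=-1, (1|7)=+1; sign (−1)^0·-1^-2·+1^1 = +1.
(a,b)_29: α=1, u≡13; β=3, v≡28 (mod 29); (13|29)=+1, (28|29)=+1; sign (−1)^0·+1^3·+1^1 = +1.
(a,b)_37: α=1, u≡25; β=2, v≡14 (mod 37); (25|37)=+1, (14|37)=-1; sign (−1)^0·+1^2·-1^1 = -1.
(a,b)_2: α=-18, β=-22; u≡3, v≡7 (mod 8); ε(u)ε(v)=1·1, αω(v)=-18·0, βω(u)=-22·1; sum ≡ 1  ⇒  -1.
(a,b)_19: α=1, u≡14; β=3, v≡10 (mod 19); (14|19)=-1, (10|19)=-1; sign (−1)^1·-1^3·-1^1 = -1.
(a,b)_13: α=2, u≡11; β=2, v≡4 (mod 13); (11|13)=-1, (4|13)=+1; sign (−1)^0·-1^2·+1^2 = +1.
(a,b)_3: α=7, u≡2; β=17, v≡2 (mod 3); (2|3)=-1, (2|3)=-1; sign (−1)^1·-1^17·-1^7 = -1.
(a,b)_5: α=3, u≡2; β=9, v≡2 (mod 5); (2|5)=-1, (2|5)=-1; sign (−1)^0·-1^9·-1^3 = +1.
(a,b)_31: α=1, u≡20; β=2, v≡29 (mod 31); (20|31)=+1, (29|31)=-1; sign (−1)^0·+1^2·-1^1 = -1.
(a,b)_∞: sgn(-66359685)=−, sgn(-8265)=−, so -1.
Ram(-66359685, -8265) = {2, 3, 19, 31, 37, ∞}; no ℚ_2-point on the conic.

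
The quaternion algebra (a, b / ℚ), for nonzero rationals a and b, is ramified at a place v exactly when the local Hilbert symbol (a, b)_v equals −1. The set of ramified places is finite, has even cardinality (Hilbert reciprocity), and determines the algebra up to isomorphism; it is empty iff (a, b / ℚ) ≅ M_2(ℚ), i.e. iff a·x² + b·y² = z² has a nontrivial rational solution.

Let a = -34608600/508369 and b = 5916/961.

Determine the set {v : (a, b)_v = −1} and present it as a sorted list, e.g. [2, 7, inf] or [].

Mod squares: a ≡ -38454, b ≡ 1479. Check v ∈ {∞, 2, 3, 5, 13, 17, 23, 29, 31}.
v=17: a=17^1·(≡1), b=17^1·(≡16) mod 17; (1|17)=+1, (16|17)=+1; (−1)^{1·1·8}·(+1)^1·(+1)^1 = +1.
v=3: a=3^3·(≡1), b=3^1·(≡1) mod 3; (1|3)=+1, (1|3)=+1; (−1)^{3·1·1}·(+1)^1·(+1)^3 = -1.
v=31: a=31^-2·(≡24), b=31^-2·(≡26) mod 31; (24|31)=-1, (26|31)=-1; (−1)^{-2·-2·15}·(-1)^-2·(-1)^-2 = +1.
v=5: a=5^2·(≡4), b=5^0·(≡1) mod 5; (4|5)=+1, (1|5)=+1; (−1)^{2·0·2}·(+1)^0·(+1)^2 = +1.
v=23: a=23^-2·(≡8), b=23^0·(≡22) mod 23; (8|23)=+1, (22|23)=-1; (−1)^{-2·0·11}·(+1)^0·(-1)^-2 = +1.
v=29: a=29^1·(≡21), b=29^1·(≡22) mod 29; (21|29)=-1, (22|29)=+1; (−1)^{1·1·14}·(-1)^1·(+1)^1 = -1.
v=13: a=13^1·(≡11), b=13^0·(≡12) mod 13; (11|13)=-1, (12|13)=+1; (−1)^{1·0·6}·(-1)^0·(+1)^1 = +1.
v=∞: -38454 < 0 and 1479 > 0  ⇒  (a,b)_∞ = +1.
v=2: v_2(a)=3, v_2(b)=2; units ≡ 5, 7 (mod 8); ε·ε+αω+βω = 0·1+3·0+2·1 ≡ 0  ⇒  (a,b)_2 = +1.
(-38454, 1479 / ℚ) ramifies at {3, 29}: a division algebra.

[3, 29]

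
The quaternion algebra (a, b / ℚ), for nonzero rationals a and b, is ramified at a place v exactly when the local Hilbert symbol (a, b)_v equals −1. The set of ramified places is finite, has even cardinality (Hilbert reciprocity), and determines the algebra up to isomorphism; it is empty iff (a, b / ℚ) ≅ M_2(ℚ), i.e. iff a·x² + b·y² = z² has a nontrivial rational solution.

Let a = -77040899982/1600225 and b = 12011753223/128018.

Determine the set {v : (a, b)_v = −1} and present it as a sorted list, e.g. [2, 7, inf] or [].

(a, b) ≡ (-1130942, 3774) mod (ℚ^×)²; places V = {2, 3, 5, 11, 17, 23, 29, 31, 37, ∞}.
(a,b)_17: α=1, u≡5; β=1, v≡2 (mod 17); (5|17)=-1, (2|17)=+1; sign (−1)^0·-1^1·+1^1 = -1.
(a,b)_3: α=4, u≡1; β=3, v≡1 (mod 3); (1|3)=+1, (1|3)=+1; sign (−1)^0·+1^3·+1^4 = +1.
(a,b)_31: α=1, u≡14; β=0, v≡17 (mod 31); (14|31)=+1, (17|31)=-1; sign (−1)^0·+1^0·-1^1 = -1.
(a,b)_5: α=-2, u≡2; β=0, v≡1 (mod 5); (2|5)=-1, (1|5)=+1; sign (−1)^0·-1^0·+1^-2 = +1.
(a,b)_23: α=-2, u≡21; β=-2, v≡6 (mod 23); (21|23)=-1, (6|23)=+1; sign (−1)^0·-1^-2·+1^-2 = +1.
(a,b)_29: α=3, u≡9; β=4, v≡16 (mod 29); (9|29)=+1, (16|29)=+1; sign (−1)^0·+1^4·+1^3 = +1.
(a,b)_11: α=-2, u≡3; β=-2, v≡4 (mod 11); (3|11)=+1, (4|11)=+1; sign (−1)^0·+1^-2·+1^-2 = +1.
(a,b)_∞: sgn(-1130942)=−, sgn(3774)=+, so +1.
(a,b)_2: α=1, β=-1; u≡1, v≡7 (mod 8); ε(u)ε(v)=0·1, αω(v)=1·0, βω(u)=-1·0; sum ≡ 0  ⇒  +1.
(a,b)_37: α=1, u≡11; β=1, v≡27 (mod 37); (11|37)=+1, (27|37)=+1; sign (−1)^0·+1^1·+1^1 = +1.
(-1130942, 3774 / ℚ) ramifies at {17, 31}: a division algebra.

[17, 31]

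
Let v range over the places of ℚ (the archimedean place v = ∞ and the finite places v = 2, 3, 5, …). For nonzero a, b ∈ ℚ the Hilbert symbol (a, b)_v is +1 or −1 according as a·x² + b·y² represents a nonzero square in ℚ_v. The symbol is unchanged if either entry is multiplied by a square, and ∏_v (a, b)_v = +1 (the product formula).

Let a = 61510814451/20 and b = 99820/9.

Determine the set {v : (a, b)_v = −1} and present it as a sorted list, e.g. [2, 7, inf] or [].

(a, b) ≡ (3951055, 24955) mod (ℚ^×)²; places V = {2, 3, 5, 7, 17, 23, 31, 43, 47, ∞}.
(a,b)_2: α=-2, β=2; u≡7, v≡3 (mod 8); ε(u)ε(v)=1·1, αω(v)=-2·1, βω(u)=2·0; sum ≡ 1  ⇒  -1.
(a,b)_47: α=1, u≡20; β=0, v≡20 (mod 47); (20|47)=-1, (20|47)=-1; sign (−1)^0·-1^0·-1^1 = -1.
(a,b)_17: α=1, u≡8; β=0, v≡9 (mod 17); (8|17)=+1, (9|17)=+1; sign (−1)^0·+1^0·+1^1 = +1.
(a,b)_3: α=4, u≡1; β=-2, v≡1 (mod 3); (1|3)=+1, (1|3)=+1; sign (−1)^0·+1^-2·+1^4 = +1.
(a,b)_23: α=1, u≡15; β=1, v≡12 (mod 23); (15|23)=-1, (12|23)=+1; sign (−1)^1·-1^1·+1^1 = +1.
(a,b)_∞: sgn(3951055)=+, sgn(24955)=+, so +1.
(a,b)_5: α=-1, u≡4; β=1, v≡1 (mod 5); (4|5)=+1, (1|5)=+1; sign (−1)^0·+1^1·+1^-1 = +1.
(a,b)_7: α=0, u≡5; β=1, v≡4 (mod 7); (5|7)=-1, (4|7)=+1; sign (−1)^0·-1^1·+1^0 = -1.
(a,b)_31: α=2, u≡6; β=1, v≡3 (mod 31); (6|31)=-1, (3|31)=-1; sign (−1)^0·-1^1·-1^2 = -1.
(a,b)_43: α=1, u≡26; β=0, v≡21 (mod 43); (26|43)=-1, (21|43)=+1; sign (−1)^0·-1^0·+1^1 = +1.
|Ram(3951055, 24955)| = 4, even; anisotropic at {2, 7, 31, 47}.

[2, 7, 31, 47]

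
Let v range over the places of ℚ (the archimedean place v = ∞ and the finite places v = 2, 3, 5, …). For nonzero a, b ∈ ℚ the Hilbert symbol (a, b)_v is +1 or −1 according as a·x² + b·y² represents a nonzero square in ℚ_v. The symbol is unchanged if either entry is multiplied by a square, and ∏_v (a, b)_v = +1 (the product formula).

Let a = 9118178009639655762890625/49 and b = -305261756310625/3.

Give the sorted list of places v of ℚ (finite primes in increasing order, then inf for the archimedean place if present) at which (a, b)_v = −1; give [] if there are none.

Mod squares: a ≡ 91977, b ≡ -824619. Check v ∈ {∞, 2, 3, 5, 7, 17, 19, 23, 31, 37, 43}.
v=3: a=3^1·(≡2), b=3^-1·(≡2) mod 3; (2|3)=-1, (2|3)=-1; (−1)^{1·-1·1}·(-1)^-1·(-1)^1 = -1.
v=7: a=7^-2·(≡2), b=7^0·(≡4) mod 7; (2|7)=+1, (4|7)=+1; (−1)^{-2·0·3}·(+1)^0·(+1)^-2 = +1.
v=19: a=19^2·(≡17), b=19^1·(≡10) mod 19; (17|19)=+1, (10|19)=-1; (−1)^{2·1·9}·(+1)^1·(-1)^2 = +1.
v=37: a=37^2·(≡24), b=37^1·(≡14) mod 37; (24|37)=-1, (14|37)=-1; (−1)^{2·1·18}·(-1)^1·(-1)^2 = -1.
v=31: a=31^3·(≡15), b=31^2·(≡30) mod 31; (15|31)=-1, (30|31)=-1; (−1)^{3·2·15}·(-1)^2·(-1)^3 = -1.
v=17: a=17^2·(≡3), b=17^1·(≡6) mod 17; (3|17)=-1, (6|17)=-1; (−1)^{2·1·8}·(-1)^1·(-1)^2 = -1.
v=5: a=5^8·(≡2), b=5^4·(≡1) mod 5; (2|5)=-1, (1|5)=+1; (−1)^{8·4·2}·(-1)^4·(+1)^8 = +1.
v=2: v_2(a)=0, v_2(b)=0; units ≡ 1, 5 (mod 8); ε·ε+αω+βω = 0·0+0·1+0·0 ≡ 0  ⇒  (a,b)_2 = +1.
v=∞: 91977 > 0 and -824619 < 0  ⇒  (a,b)_∞ = +1.
v=23: a=23^1·(≡15), b=23^1·(≡12) mod 23; (15|23)=-1, (12|23)=+1; (−1)^{1·1·11}·(-1)^1·(+1)^1 = +1.
v=43: a=43^3·(≡29), b=43^2·(≡23) mod 43; (29|43)=-1, (23|43)=+1; (−1)^{3·2·21}·(-1)^2·(+1)^3 = +1.
|Ram(91977, -824619)| = 4, even; anisotropic at {3, 17, 31, 37}.

[3, 17, 31, 37]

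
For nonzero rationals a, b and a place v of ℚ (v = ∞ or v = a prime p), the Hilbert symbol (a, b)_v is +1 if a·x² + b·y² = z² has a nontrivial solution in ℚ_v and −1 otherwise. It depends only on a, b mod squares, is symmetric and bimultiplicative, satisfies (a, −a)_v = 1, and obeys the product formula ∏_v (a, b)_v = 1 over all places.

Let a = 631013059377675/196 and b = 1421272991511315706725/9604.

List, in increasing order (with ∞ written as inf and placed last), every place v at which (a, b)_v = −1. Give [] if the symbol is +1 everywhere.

Mod squares: a ≡ 403, b ≡ 69. Check v ∈ {∞, 2, 3, 5, 7, 13, 23, 31}.
v=23: a=23^2·(≡8), b=23^3·(≡2) mod 23; (8|23)=+1, (2|23)=+1; (−1)^{2·3·11}·(+1)^3·(+1)^2 = +1.
v=2: v_2(a)=-2, v_2(b)=-2; units ≡ 3, 5 (mod 8); ε·ε+αω+βω = 1·0+-2·1+-2·1 ≡ 0  ⇒  (a,b)_2 = +1.
v=7: a=7^-2·(≡4), b=7^-4·(≡6) mod 7; (4|7)=+1, (6|7)=-1; (−1)^{-2·-4·3}·(+1)^-4·(-1)^-2 = +1.
v=3: a=3^6·(≡1), b=3^11·(≡2) mod 3; (1|3)=+1, (2|3)=-1; (−1)^{6·11·1}·(+1)^11·(-1)^6 = +1.
v=∞: 403 > 0 and 69 > 0  ⇒  (a,b)_∞ = +1.
v=31: a=31^3·(≡21), b=31^4·(≡28) mod 31; (21|31)=-1, (28|31)=+1; (−1)^{3·4·15}·(-1)^4·(+1)^3 = +1.
v=5: a=5^2·(≡2), b=5^2·(≡1) mod 5; (2|5)=-1, (1|5)=+1; (−1)^{2·2·2}·(-1)^2·(+1)^2 = +1.
v=13: a=13^3·(≡6), b=13^4·(≡10) mod 13; (6|13)=-1, (10|13)=+1; (−1)^{3·4·6}·(-1)^4·(+1)^3 = +1.
Ram(a, b) = ∅: the form 403·x² + 69·y² − z² is isotropic over every ℚ_v, so by Hasse–Minkowski it is isotropic over ℚ.

[]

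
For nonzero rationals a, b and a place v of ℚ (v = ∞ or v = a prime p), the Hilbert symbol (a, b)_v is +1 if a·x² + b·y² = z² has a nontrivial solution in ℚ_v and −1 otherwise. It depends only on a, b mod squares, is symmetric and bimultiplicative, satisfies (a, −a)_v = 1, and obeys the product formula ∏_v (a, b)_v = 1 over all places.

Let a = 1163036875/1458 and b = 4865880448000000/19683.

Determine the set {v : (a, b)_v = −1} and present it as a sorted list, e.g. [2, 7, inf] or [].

[2, 3, 7, 11]

(a, b) ≡ (182, 66) mod (ℚ^×)²; places V = {2, 3, 5, 7, 11, 13, ∞}.
(a,b)_13: α=3, u≡1; β=4, v≡3 (mod 13); (1|13)=+1, (3|13)=+1; sign (−1)^0·+1^4·+1^3 = +1.
(a,b)_11: α=2, u≡7; β=3, v≡6 (mod 11); (7|11)=-1, (6|11)=-1; sign (−1)^0·-1^3·-1^2 = -1.
(a,b)_3: α=-6, u≡2; β=-9, v≡1 (mod 3); (2|3)=-1, (1|3)=+1; sign (−1)^0·-1^-9·+1^-6 = -1.
(a,b)_2: α=-1, β=13; u≡3, v≡1 (mod 8); ε(u)ε(v)=1·0, αω(v)=-1·0, βω(u)=13·1; sum ≡ 1  ⇒  -1.
(a,b)_5: α=4, u≡3; β=6, v≡4 (mod 5); (3|5)=-1, (4|5)=+1; sign (−1)^0·-1^6·+1^4 = +1.
(a,b)_∞: sgn(182)=+, sgn(66)=+, so +1.
(a,b)_7: α=1, u≡5; β=0, v≡5 (mod 7); (5|7)=-1, (5|7)=-1; sign (−1)^0·-1^0·-1^1 = -1.
(182, 66 / ℚ) ramifies at {2, 3, 7, 11}: a division algebra.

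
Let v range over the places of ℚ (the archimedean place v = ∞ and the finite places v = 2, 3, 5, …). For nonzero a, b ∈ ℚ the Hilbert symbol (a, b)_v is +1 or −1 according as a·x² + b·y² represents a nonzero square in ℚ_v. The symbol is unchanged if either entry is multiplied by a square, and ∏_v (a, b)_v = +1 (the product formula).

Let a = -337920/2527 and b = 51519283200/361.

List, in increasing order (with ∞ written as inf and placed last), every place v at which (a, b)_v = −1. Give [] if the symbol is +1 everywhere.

(a, b) ≡ (-2310, 462) mod (ℚ^×)²; places V = {2, 3, 5, 7, 11, 19, ∞}.
(a,b)_19: α=-2, u≡2; β=-2, v≡1 (mod 19); (2|19)=-1, (1|19)=+1; sign (−1)^0·-1^-2·+1^-2 = +1.
(a,b)_2: α=11, β=13; u≡5, v≡7 (mod 8); ε(u)ε(v)=0·1, αω(v)=11·0, βω(u)=13·1; sum ≡ 1  ⇒  -1.
(a,b)_5: α=1, u≡3; β=2, v≡3 (mod 5); (3|5)=-1, (3|5)=-1; sign (−1)^0·-1^2·-1^1 = -1.
(a,b)_3: α=1, u≡1; β=3, v≡1 (mod 3); (1|3)=+1, (1|3)=+1; sign (−1)^1·+1^3·+1^1 = -1.
(a,b)_∞: sgn(-2310)=−, sgn(462)=+, so +1.
(a,b)_7: α=-1, u≡3; β=1, v≡5 (mod 7); (3|7)=-1, (5|7)=-1; sign (−1)^1·-1^1·-1^-1 = -1.
(a,b)_11: α=1, u≡10; β=3, v≡9 (mod 11); (10|11)=-1, (9|11)=+1; sign (−1)^1·-1^3·+1^1 = +1.
Ram(-2310, 462) = {2, 3, 5, 7}; no ℚ_2-point on the conic.

[2, 3, 5, 7]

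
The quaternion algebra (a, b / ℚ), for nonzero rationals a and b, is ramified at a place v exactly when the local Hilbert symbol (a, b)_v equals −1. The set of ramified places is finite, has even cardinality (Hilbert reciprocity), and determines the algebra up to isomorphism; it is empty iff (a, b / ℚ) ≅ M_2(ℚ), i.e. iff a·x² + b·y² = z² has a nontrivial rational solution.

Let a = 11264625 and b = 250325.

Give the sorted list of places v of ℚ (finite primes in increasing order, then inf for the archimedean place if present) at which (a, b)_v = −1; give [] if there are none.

(a, b) ≡ (50065, 10013) mod (ℚ^×)²; places V = {2, 3, 5, 17, 19, 31, ∞}.
(a,b)_31: α=1, u≡24; β=1, v≡15 (mod 31); (24|31)=-1, (15|31)=-1; sign (−1)^1·-1^1·-1^1 = -1.
(a,b)_17: α=1, u≡16; β=1, v≡3 (mod 17); (16|17)=+1, (3|17)=-1; sign (−1)^0·+1^1·-1^1 = -1.
(a,b)_2: α=0, β=0; u≡1, v≡5 (mod 8); ε(u)ε(v)=0·0, αω(v)=0·1, βω(u)=0·0; sum ≡ 0  ⇒  +1.
(a,b)_5: α=3, u≡2; β=2, v≡3 (mod 5); (2|5)=-1, (3|5)=-1; sign (−1)^0·-1^2·-1^3 = -1.
(a,b)_∞: sgn(50065)=+, sgn(10013)=+, so +1.
(a,b)_3: α=2, u≡1; β=0, v≡2 (mod 3); (1|3)=+1, (2|3)=-1; sign (−1)^0·+1^0·-1^2 = +1.
(a,b)_19: α=1, u≡18; β=1, v≡8 (mod 19); (18|19)=-1, (8|19)=-1; sign (−1)^1·-1^1·-1^1 = -1.
Ram(50065, 10013) = {5, 17, 19, 31}; no ℚ_5-point on the conic.

[5, 17, 19, 31]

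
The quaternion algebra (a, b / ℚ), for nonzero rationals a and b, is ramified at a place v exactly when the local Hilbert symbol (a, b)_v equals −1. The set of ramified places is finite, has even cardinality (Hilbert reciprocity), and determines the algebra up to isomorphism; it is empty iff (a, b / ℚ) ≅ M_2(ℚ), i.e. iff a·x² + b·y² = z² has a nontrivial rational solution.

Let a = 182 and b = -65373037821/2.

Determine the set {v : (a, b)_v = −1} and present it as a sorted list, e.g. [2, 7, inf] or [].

(a, b) ≡ (182, -442) mod (ℚ^×)²; places V = {2, 3, 7, 13, 17, ∞}.
(a,b)_13: α=1, u≡1; β=3, v≡8 (mod 13); (1|13)=+1, (8|13)=-1; sign (−1)^0·+1^3·-1^1 = -1.
(a,b)_3: α=0, u≡2; β=6, v≡2 (mod 3); (2|3)=-1, (2|3)=-1; sign (−1)^0·-1^6·-1^0 = +1.
(a,b)_2: α=1, β=-1; u≡3, v≡3 (mod 8); ε(u)ε(v)=1·1, αω(v)=1·1, βω(u)=-1·1; sum ≡ 1  ⇒  -1.
(a,b)_7: α=1, u≡5; β=4, v≡5 (mod 7); (5|7)=-1, (5|7)=-1; sign (−1)^0·-1^4·-1^1 = -1.
(a,b)_∞: sgn(182)=+, sgn(-442)=−, so +1.
(a,b)_17: α=0, u≡12; β=1, v≡16 (mod 17); (12|17)=-1, (16|17)=+1; sign (−1)^0·-1^1·+1^0 = -1.
|Ram(182, -442)| = 4, even; anisotropic at {2, 7, 13, 17}.

[2, 7, 13, 17]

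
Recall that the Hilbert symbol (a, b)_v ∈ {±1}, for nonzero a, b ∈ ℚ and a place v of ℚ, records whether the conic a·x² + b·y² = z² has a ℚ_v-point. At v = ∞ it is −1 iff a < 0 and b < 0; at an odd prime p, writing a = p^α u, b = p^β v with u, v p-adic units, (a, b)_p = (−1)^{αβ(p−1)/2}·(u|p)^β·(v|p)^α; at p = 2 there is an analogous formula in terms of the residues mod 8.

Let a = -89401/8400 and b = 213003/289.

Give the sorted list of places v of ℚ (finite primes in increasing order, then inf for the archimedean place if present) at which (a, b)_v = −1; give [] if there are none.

Mod squares: a ≡ -21, b ≡ 483. Check v ∈ {∞, 2, 3, 5, 7, 13, 17, 23}.
v=3: a=3^-1·(≡2), b=3^3·(≡2) mod 3; (2|3)=-1, (2|3)=-1; (−1)^{-1·3·1}·(-1)^3·(-1)^-1 = -1.
v=∞: -21 < 0 and 483 > 0  ⇒  (a,b)_∞ = +1.
v=7: a=7^-1·(≡1), b=7^3·(≡6) mod 7; (1|7)=+1, (6|7)=-1; (−1)^{-1·3·3}·(+1)^3·(-1)^-1 = +1.
v=13: a=13^2·(≡2), b=13^0·(≡8) mod 13; (2|13)=-1, (8|13)=-1; (−1)^{2·0·6}·(-1)^0·(-1)^2 = +1.
v=5: a=5^-2·(≡4), b=5^0·(≡2) mod 5; (4|5)=+1, (2|5)=-1; (−1)^{-2·0·2}·(+1)^0·(-1)^-2 = +1.
v=17: a=17^0·(≡1), b=17^-2·(≡10) mod 17; (1|17)=+1, (10|17)=-1; (−1)^{0·-2·8}·(+1)^-2·(-1)^0 = +1.
v=2: v_2(a)=-4, v_2(b)=0; units ≡ 3, 3 (mod 8); ε·ε+αω+βω = 1·1+-4·1+0·1 ≡ 1  ⇒  (a,b)_2 = -1.
v=23: a=23^2·(≡3), b=23^1·(≡10) mod 23; (3|23)=+1, (10|23)=-1; (−1)^{2·1·11}·(+1)^1·(-1)^2 = +1.
|Ram(-21, 483)| = 2, even; anisotropic at {2, 3}.

[2, 3]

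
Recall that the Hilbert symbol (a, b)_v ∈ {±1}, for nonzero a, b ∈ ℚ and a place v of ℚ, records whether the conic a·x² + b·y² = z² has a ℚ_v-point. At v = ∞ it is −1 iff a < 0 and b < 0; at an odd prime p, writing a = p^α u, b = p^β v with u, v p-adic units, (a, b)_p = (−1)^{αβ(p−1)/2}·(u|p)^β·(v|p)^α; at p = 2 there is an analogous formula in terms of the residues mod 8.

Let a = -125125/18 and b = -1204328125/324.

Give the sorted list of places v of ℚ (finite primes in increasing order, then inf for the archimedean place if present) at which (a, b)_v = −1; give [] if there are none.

(a, b) ≡ (-10010, -13) mod (ℚ^×)²; places V = {2, 3, 5, 7, 11, 13, ∞}.
(a,b)_13: α=1, u≡12; β=1, v≡12 (mod 13); (12|13)=+1, (12|13)=+1; sign (−1)^0·+1^1·+1^1 = +1.
(a,b)_7: α=1, u≡6; β=2, v≡1 (mod 7); (6|7)=-1, (1|7)=+1; sign (−1)^0·-1^2·+1^1 = +1.
(a,b)_3: α=-2, u≡1; β=-4, v≡2 (mod 3); (1|3)=+1, (2|3)=-1; sign (−1)^0·+1^-4·-1^-2 = +1.
(a,b)_∞: sgn(-10010)=−, sgn(-13)=−, so -1.
(a,b)_5: α=3, u≡3; β=6, v≡2 (mod 5); (3|5)=-1, (2|5)=-1; sign (−1)^0·-1^6·-1^3 = -1.
(a,b)_2: α=-1, β=-2; u≡3, v≡3 (mod 8); ε(u)ε(v)=1·1, αω(v)=-1·1, βω(u)=-2·1; sum ≡ 0  ⇒  +1.
(a,b)_11: α=1, u≡3; β=2, v≡1 (mod 11); (3|11)=+1, (1|11)=+1; sign (−1)^0·+1^2·+1^1 = +1.
|Ram(-10010, -13)| = 2, even; anisotropic at {5, ∞}.

[5, inf]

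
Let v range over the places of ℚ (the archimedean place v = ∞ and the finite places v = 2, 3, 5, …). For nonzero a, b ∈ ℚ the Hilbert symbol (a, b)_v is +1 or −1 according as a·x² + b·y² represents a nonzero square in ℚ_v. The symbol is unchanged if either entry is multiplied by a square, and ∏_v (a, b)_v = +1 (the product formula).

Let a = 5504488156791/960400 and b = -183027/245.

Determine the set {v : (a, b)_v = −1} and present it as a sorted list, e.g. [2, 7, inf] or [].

Mod squares: a ≡ 39, b ≡ -15. Check v ∈ {∞, 2, 3, 5, 7, 13, 19}.
v=3: a=3^5·(≡1), b=3^1·(≡1) mod 3; (1|3)=+1, (1|3)=+1; (−1)^{5·1·1}·(+1)^1·(+1)^5 = -1.
v=19: a=19^2·(≡16), b=19^2·(≡16) mod 19; (16|19)=+1, (16|19)=+1; (−1)^{2·2·9}·(+1)^2·(+1)^2 = +1.
v=2: v_2(a)=-4, v_2(b)=0; units ≡ 7, 1 (mod 8); ε·ε+αω+βω = 1·0+-4·0+0·0 ≡ 0  ⇒  (a,b)_2 = +1.
v=13: a=13^7·(≡1), b=13^2·(≡2) mod 13; (1|13)=+1, (2|13)=-1; (−1)^{7·2·6}·(+1)^2·(-1)^7 = -1.
v=∞: 39 > 0 and -15 < 0  ⇒  (a,b)_∞ = +1.
v=7: a=7^-4·(≡1), b=7^-2·(≡6) mod 7; (1|7)=+1, (6|7)=-1; (−1)^{-4·-2·3}·(+1)^-2·(-1)^-4 = +1.
v=5: a=5^-2·(≡1), b=5^-1·(≡2) mod 5; (1|5)=+1, (2|5)=-1; (−1)^{-2·-1·2}·(+1)^-1·(-1)^-2 = +1.
Ram(39, -15) = {3, 13}; no ℚ_3-point on the conic.

[3, 13]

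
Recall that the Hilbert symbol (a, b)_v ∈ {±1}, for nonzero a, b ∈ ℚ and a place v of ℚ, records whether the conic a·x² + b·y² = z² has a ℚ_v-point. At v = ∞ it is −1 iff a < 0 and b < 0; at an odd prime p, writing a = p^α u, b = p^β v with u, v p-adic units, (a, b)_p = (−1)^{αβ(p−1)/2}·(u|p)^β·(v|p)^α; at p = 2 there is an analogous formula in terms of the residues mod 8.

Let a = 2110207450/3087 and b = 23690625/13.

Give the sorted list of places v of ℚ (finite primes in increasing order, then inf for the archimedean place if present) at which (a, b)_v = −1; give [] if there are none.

[2, 17]

(a, b) ≡ (3094, 1365) mod (ℚ^×)²; places V = {2, 3, 5, 7, 13, 17, 19, 23, ∞}.
(a,b)_23: α=2, u≡9; β=0, v≡18 (mod 23); (9|23)=+1, (18|23)=+1; sign (−1)^0·+1^0·+1^2 = +1.
(a,b)_2: α=1, β=0; u≡3, v≡5 (mod 8); ε(u)ε(v)=1·0, αω(v)=1·1, βω(u)=0·1; sum ≡ 1  ⇒  -1.
(a,b)_∞: sgn(3094)=+, sgn(1365)=+, so +1.
(a,b)_17: α=1, u≡10; β=0, v≡12 (mod 17); (10|17)=-1, (12|17)=-1; sign (−1)^0·-1^0·-1^1 = -1.
(a,b)_13: α=1, u≡10; β=-1, v≡10 (mod 13); (10|13)=+1, (10|13)=+1; sign (−1)^0·+1^-1·+1^1 = +1.
(a,b)_5: α=2, u≡4; β=5, v≡2 (mod 5); (4|5)=+1, (2|5)=-1; sign (−1)^0·+1^5·-1^2 = +1.
(a,b)_3: α=-2, u≡1; β=1, v≡2 (mod 3); (1|3)=+1, (2|3)=-1; sign (−1)^0·+1^1·-1^-2 = +1.
(a,b)_7: α=-3, u≡4; β=1, v≡6 (mod 7); (4|7)=+1, (6|7)=-1; sign (−1)^1·+1^1·-1^-3 = +1.
(a,b)_19: α=2, u≡9; β=2, v≡16 (mod 19); (9|19)=+1, (16|19)=+1; sign (−1)^0·+1^2·+1^2 = +1.
(3094, 1365 / ℚ) ramifies at {2, 17}: a division algebra.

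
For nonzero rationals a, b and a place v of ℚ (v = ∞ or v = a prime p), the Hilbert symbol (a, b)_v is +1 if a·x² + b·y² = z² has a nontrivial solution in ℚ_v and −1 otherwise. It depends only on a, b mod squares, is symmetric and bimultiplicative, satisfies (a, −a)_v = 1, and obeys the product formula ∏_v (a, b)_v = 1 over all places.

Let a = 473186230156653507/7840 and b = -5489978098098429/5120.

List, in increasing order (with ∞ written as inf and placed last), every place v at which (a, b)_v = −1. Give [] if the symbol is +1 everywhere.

[2, 41]

Mod squares: a ≡ 71630, b ≡ -33773545. Check v ∈ {∞, 2, 3, 5, 7, 13, 17, 19, 23, 29, 41, 43}.
v=7: a=7^-2·(≡3), b=7^0·(≡3) mod 7; (3|7)=-1, (3|7)=-1; (−1)^{-2·0·3}·(-1)^0·(-1)^-2 = +1.
v=29: a=29^1·(≡28), b=29^1·(≡9) mod 29; (28|29)=+1, (9|29)=+1; (−1)^{1·1·14}·(+1)^1·(+1)^1 = +1.
v=5: a=5^-1·(≡4), b=5^-1·(≡4) mod 5; (4|5)=+1, (4|5)=+1; (−1)^{-1·-1·2}·(+1)^-1·(+1)^-1 = +1.
v=2: v_2(a)=-5, v_2(b)=-10; units ≡ 7, 7 (mod 8); ε·ε+αω+βω = 1·1+-5·0+-10·0 ≡ 1  ⇒  (a,b)_2 = -1.
v=∞: 71630 > 0 and -33773545 < 0  ⇒  (a,b)_∞ = +1.
v=13: a=13^5·(≡11), b=13^3·(≡7) mod 13; (11|13)=-1, (7|13)=-1; (−1)^{5·3·6}·(-1)^3·(-1)^5 = +1.
v=41: a=41^2·(≡22), b=41^1·(≡13) mod 41; (22|41)=-1, (13|41)=-1; (−1)^{2·1·20}·(-1)^1·(-1)^2 = -1.
v=17: a=17^2·(≡13), b=17^2·(≡2) mod 17; (13|17)=+1, (2|17)=+1; (−1)^{2·2·8}·(+1)^2·(+1)^2 = +1.
v=19: a=19^1·(≡3), b=19^1·(≡1) mod 19; (3|19)=-1, (1|19)=+1; (−1)^{1·1·9}·(-1)^1·(+1)^1 = +1.
v=43: a=43^0·(≡6), b=43^2·(≡16) mod 43; (6|43)=+1, (16|43)=+1; (−1)^{0·2·21}·(+1)^2·(+1)^0 = +1.
v=23: a=23^2·(≡13), b=23^1·(≡5) mod 23; (13|23)=+1, (5|23)=-1; (−1)^{2·1·11}·(+1)^1·(-1)^2 = +1.
v=3: a=3^2·(≡2), b=3^2·(≡2) mod 3; (2|3)=-1, (2|3)=-1; (−1)^{2·2·1}·(-1)^2·(-1)^2 = +1.
|Ram(71630, -33773545)| = 2, even; anisotropic at {2, 41}.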